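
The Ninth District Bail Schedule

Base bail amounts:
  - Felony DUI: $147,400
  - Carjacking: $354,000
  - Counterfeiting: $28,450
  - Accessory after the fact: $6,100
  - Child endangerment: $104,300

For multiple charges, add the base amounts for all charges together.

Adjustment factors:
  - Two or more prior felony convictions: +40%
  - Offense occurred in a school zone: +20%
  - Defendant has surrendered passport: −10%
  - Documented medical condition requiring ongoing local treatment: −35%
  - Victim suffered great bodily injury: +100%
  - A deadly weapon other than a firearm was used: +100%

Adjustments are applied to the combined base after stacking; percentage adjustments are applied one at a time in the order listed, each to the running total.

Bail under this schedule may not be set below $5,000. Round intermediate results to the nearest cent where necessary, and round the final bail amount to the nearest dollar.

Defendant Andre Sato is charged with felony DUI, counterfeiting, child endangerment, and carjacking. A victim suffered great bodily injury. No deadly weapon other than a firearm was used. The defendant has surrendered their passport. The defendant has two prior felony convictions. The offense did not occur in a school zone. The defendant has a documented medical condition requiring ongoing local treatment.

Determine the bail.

$1,038,738

Base amounts from the schedule: felony DUI $147,400; counterfeiting $28,450; child endangerment $104,300; carjacking $354,000.
Stacking rule: sum of all bases. $147,400 + $28,450 + $104,300 + $354,000 = $634,150.
Two or more prior felony convictions (+40%): $634,150 × 1.4 = $887,810.
Defendant has surrendered passport (−10%): $887,810 × 0.9 = $799,029.
Documented medical condition requiring ongoing local treatment (−35%): $799,029 × 0.65 = $519,368.85.
Victim suffered great bodily injury (+100%): $519,368.85 × 2 = $1,038,737.70.
$1,038,737.70 is at or above the $5,000 minimum.
Rounded to the nearest dollar: $1,038,738.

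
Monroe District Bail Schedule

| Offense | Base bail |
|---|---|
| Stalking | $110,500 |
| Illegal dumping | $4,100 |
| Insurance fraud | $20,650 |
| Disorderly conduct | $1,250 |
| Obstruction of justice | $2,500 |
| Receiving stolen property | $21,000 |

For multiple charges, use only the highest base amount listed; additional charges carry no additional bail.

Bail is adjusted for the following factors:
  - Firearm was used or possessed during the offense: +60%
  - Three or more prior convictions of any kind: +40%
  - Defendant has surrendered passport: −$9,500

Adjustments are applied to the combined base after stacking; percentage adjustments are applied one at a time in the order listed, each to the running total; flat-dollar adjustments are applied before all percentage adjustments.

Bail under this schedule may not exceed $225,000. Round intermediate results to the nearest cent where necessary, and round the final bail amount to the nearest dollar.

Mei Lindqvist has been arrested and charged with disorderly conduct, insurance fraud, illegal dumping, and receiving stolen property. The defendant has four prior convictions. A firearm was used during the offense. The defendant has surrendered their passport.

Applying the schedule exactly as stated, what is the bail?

$25,760

Base amounts from the schedule: disorderly conduct $1,250; insurance fraud $20,650; illegal dumping $4,100; receiving stolen property $21,000.
Stacking rule: use the highest base only. Highest is receiving stolen property at $21,000. Combined base = $21,000.
Defendant has surrendered passport (−$9,500 flat): $21,000 − $9,500 = $11,500.
Firearm was used or possessed during the offense (+60%): $11,500 × 1.6 = $18,400.
Three or more prior convictions of any kind (+40%): $18,400 × 1.4 = $25,760.
$25,760 is within the $225,000 maximum.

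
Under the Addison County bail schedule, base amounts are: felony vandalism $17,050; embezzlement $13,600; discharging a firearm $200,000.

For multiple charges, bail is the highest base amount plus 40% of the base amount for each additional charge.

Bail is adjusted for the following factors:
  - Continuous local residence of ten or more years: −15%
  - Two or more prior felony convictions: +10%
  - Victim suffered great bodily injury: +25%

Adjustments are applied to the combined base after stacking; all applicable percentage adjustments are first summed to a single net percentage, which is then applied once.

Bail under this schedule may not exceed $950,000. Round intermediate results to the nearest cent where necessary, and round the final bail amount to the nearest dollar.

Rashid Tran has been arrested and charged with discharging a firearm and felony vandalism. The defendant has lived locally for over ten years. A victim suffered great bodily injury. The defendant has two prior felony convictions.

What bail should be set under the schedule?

Base amounts from the schedule: discharging a firearm $200,000; felony vandalism $17,050.
Stacking rule: highest base plus 40% of each additional charge. Highest is discharging a firearm at $200,000. Additional: $17,050 × 40% = $6,820. Combined base = $200,000 + $6,820 = $206,820.
Net percentage adjustment: −15% +10% +25% = +20%. $206,820 × 1.2 = $248,184.
$248,184 is within the $950,000 maximum.

$248,184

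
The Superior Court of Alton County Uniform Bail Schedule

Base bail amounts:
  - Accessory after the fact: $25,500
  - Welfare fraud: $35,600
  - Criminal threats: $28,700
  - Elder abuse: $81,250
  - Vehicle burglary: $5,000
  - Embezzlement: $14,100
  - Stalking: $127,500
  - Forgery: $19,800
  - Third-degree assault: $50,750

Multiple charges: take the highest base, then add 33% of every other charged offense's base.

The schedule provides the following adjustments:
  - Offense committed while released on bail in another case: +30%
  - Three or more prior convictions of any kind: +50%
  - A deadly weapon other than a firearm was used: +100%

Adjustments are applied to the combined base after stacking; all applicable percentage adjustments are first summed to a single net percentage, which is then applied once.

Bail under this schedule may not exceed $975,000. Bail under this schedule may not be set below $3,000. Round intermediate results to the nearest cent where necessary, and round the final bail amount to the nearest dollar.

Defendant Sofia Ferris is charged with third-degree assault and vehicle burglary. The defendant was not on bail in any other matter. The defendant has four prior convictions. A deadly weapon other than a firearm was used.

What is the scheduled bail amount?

$131,000

Base amounts from the schedule: third-degree assault $50,750; vehicle burglary $5,000.
Stacking rule: highest base plus 33% of each additional charge. Highest is third-degree assault at $50,750. Additional: $5,000 × 33% = $1,650. Combined base = $50,750 + $1,650 = $52,400.
Net percentage adjustment: +50% +100% = +150%. $52,400 × 2.5 = $131,000.
$131,000 is within the $975,000 maximum.
$131,000 is at or above the $3,000 minimum.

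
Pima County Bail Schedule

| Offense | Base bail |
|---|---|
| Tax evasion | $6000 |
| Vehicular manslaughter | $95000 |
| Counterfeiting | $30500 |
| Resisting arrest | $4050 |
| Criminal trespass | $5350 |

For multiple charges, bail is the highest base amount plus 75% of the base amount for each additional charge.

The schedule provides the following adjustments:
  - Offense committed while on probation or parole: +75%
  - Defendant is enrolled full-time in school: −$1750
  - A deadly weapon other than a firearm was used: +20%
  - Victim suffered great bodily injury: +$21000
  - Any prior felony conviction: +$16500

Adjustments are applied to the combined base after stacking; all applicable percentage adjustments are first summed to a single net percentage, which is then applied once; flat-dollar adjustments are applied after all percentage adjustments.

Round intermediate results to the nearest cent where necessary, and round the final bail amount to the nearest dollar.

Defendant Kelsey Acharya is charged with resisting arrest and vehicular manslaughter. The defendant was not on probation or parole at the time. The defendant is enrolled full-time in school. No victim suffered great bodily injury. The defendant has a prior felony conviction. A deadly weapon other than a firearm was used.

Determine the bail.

Base amounts from the schedule: resisting arrest $4050; vehicular manslaughter $95000.
Stacking rule: highest base plus 75% of each additional charge. Highest is vehicular manslaughter at $95000. Additional: $4050 × 75% = $3037.50. Combined base = $95000 + $3037.50 = $98037.50.
A deadly weapon other than a firearm was used (+20%): $98037.50 × 1.2 = $117645.
Defendant is enrolled full-time in school (−$1750 flat): $117645 − $1750 = $115895.
Any prior felony conviction (+$16500 flat): $115895 + $16500 = $132395.

$132395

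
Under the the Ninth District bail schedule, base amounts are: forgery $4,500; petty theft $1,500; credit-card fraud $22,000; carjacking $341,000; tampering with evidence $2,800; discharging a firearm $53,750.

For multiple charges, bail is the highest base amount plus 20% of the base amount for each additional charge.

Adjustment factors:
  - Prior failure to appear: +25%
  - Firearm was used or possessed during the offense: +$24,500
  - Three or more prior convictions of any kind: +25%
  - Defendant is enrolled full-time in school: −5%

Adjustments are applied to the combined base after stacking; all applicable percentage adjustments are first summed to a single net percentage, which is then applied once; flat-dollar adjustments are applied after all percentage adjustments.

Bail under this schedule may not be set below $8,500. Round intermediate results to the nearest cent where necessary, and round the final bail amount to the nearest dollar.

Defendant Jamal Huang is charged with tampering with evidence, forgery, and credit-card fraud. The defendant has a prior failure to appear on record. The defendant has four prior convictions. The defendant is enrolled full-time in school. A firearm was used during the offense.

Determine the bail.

$58,517

Base amounts from the schedule: tampering with evidence $2,800; forgery $4,500; credit-card fraud $22,000.
Stacking rule: highest base plus 20% of each additional charge. Highest is credit-card fraud at $22,000. Additional: $2,800 × 20% = $560; $4,500 × 20% = $900. Combined base = $22,000 + $1,460 = $23,460.
Net percentage adjustment: +25% +25% −5% = +45%. $23,460 × 1.45 = $34,017.
Firearm was used or possessed during the offense (+$24,500 flat): $34,017 + $24,500 = $58,517.
$58,517 is at or above the $8,500 minimum.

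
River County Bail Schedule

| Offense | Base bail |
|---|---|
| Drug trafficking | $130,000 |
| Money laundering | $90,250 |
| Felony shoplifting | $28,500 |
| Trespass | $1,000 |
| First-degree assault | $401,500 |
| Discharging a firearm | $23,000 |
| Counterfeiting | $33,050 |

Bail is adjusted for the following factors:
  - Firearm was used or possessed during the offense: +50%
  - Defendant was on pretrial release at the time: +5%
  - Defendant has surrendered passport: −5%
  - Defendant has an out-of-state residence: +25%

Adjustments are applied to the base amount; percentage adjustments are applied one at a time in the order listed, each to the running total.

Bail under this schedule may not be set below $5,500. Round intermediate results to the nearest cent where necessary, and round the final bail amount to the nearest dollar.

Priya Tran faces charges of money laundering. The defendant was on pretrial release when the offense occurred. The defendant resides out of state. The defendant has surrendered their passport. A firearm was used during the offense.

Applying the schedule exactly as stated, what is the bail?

$168,796

Base amounts from the schedule: money laundering $90,250.
Single charge. Combined base = $90,250.
Firearm was used or possessed during the offense (+50%): $90,250 × 1.5 = $135,375.
Defendant was on pretrial release at the time (+5%): $135,375 × 1.05 = $142,143.75.
Defendant has surrendered passport (−5%): $142,143.75 × 0.95 = $135,036.56.
Defendant has an out-of-state residence (+25%): $135,036.56 × 1.25 = $168,795.70.
$168,795.70 is at or above the $5,500 minimum.
Rounded to the nearest dollar: $168,796.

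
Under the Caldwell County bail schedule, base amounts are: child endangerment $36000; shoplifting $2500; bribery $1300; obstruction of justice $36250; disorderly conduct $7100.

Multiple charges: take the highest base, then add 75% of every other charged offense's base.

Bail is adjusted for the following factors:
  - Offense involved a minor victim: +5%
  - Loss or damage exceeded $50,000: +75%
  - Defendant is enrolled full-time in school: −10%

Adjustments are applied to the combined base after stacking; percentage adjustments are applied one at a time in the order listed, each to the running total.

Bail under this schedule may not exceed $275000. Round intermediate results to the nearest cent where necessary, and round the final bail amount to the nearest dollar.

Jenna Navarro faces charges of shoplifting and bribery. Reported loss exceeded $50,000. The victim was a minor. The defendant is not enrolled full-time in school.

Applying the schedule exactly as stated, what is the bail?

$6385

Base amounts from the schedule: shoplifting $2500; bribery $1300.
Stacking rule: highest base plus 75% of each additional charge. Highest is shoplifting at $2500. Additional: $1300 × 75% = $975. Combined base = $2500 + $975 = $3475.
Offense involved a minor victim (+5%): $3475 × 1.05 = $3648.75.
Loss or damage exceeded $50,000 (+75%): $3648.75 × 1.75 = $6385.31.
$6385.31 is within the $275000 maximum.
Rounded to the nearest dollar: $6385.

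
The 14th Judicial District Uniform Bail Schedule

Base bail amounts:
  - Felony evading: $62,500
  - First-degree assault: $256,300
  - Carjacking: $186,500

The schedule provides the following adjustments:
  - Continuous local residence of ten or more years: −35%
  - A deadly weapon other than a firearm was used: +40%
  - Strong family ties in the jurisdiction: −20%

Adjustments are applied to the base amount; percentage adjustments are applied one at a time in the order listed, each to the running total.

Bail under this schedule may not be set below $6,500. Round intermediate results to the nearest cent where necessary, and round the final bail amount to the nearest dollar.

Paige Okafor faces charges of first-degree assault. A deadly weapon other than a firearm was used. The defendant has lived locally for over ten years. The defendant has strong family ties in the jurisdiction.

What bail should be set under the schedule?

$186,586

Base amounts from the schedule: first-degree assault $256,300.
Single charge. Combined base = $256,300.
Continuous local residence of ten or more years (−35%): $256,300 × 0.65 = $166,595.
A deadly weapon other than a firearm was used (+40%): $166,595 × 1.4 = $233,233.
Strong family ties in the jurisdiction (−20%): $233,233 × 0.8 = $186,586.40.
$186,586.40 is at or above the $6,500 minimum.
Rounded to the nearest dollar: $186,586.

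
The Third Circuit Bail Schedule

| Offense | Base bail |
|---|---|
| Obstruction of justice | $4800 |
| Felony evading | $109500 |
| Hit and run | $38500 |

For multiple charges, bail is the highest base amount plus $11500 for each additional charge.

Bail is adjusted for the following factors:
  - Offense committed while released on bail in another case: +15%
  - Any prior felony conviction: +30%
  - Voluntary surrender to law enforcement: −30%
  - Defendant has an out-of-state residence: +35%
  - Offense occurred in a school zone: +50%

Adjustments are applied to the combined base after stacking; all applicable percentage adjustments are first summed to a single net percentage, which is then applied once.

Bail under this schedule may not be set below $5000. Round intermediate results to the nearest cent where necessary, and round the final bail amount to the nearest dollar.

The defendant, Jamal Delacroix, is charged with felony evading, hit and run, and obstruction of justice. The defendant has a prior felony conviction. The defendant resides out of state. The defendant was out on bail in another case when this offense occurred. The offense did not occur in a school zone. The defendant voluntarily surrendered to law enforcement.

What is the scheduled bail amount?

$198750

Base amounts from the schedule: felony evading $109500; hit and run $38500; obstruction of justice $4800.
Stacking rule: highest base plus $11500 per additional charge. Highest is felony evading at $109500; 2 additional charges → +$23000. Combined base = $132500.
Net percentage adjustment: +15% +30% −30% +35% = +50%. $132500 × 1.5 = $198750.
$198750 is at or above the $5000 minimum.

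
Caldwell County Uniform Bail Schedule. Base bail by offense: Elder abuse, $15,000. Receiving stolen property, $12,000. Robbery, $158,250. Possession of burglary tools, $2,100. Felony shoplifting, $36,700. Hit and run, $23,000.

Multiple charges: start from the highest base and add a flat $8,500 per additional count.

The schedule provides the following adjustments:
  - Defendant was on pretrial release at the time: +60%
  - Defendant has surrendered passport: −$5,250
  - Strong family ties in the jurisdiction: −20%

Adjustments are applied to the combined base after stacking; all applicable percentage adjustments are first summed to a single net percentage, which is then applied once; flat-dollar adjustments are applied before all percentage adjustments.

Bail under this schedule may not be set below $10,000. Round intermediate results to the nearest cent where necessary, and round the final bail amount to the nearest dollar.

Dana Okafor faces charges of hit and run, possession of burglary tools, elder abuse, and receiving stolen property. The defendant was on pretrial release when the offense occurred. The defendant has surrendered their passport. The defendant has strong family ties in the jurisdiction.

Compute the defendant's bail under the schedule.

$60,550

Base amounts from the schedule: hit and run $23,000; possession of burglary tools $2,100; elder abuse $15,000; receiving stolen property $12,000.
Stacking rule: highest base plus $8,500 per additional charge. Highest is hit and run at $23,000; 3 additional charges → +$25,500. Combined base = $48,500.
Defendant has surrendered passport (−$5,250 flat): $48,500 − $5,250 = $43,250.
Net percentage adjustment: +60% −20% = +40%. $43,250 × 1.4 = $60,550.
$60,550 is at or above the $10,000 minimum.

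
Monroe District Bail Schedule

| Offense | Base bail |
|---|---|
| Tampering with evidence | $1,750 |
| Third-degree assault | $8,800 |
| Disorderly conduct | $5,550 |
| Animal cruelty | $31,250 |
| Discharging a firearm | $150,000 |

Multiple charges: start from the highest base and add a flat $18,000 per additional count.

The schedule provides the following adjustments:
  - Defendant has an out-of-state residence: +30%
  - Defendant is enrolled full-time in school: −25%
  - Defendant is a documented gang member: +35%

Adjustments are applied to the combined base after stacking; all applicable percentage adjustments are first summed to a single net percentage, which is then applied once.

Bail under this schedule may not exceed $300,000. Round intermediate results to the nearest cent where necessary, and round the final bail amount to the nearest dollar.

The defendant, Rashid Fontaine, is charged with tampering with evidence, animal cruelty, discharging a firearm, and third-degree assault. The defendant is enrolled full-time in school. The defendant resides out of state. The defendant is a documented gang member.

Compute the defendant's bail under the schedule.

$285,600

Base amounts from the schedule: tampering with evidence $1,750; animal cruelty $31,250; discharging a firearm $150,000; third-degree assault $8,800.
Stacking rule: highest base plus $18,000 per additional charge. Highest is discharging a firearm at $150,000; 3 additional charges → +$54,000. Combined base = $204,000.
Net percentage adjustment: +30% −25% +35% = +40%. $204,000 × 1.4 = $285,600.
$285,600 is within the $300,000 maximum.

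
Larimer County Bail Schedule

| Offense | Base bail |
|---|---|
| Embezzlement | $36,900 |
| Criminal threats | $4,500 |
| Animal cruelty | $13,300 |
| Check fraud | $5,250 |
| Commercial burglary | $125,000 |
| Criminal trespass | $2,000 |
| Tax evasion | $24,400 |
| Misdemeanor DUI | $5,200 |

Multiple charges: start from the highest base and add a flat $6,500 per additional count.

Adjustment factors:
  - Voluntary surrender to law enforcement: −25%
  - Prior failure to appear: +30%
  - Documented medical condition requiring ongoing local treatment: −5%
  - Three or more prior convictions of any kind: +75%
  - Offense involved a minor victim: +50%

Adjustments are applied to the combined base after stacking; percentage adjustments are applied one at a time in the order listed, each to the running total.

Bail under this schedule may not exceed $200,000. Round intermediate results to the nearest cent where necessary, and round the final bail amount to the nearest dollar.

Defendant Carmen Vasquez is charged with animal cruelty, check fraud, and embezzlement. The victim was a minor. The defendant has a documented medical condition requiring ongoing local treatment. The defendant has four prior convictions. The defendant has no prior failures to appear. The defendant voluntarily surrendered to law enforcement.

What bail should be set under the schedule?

Base amounts from the schedule: animal cruelty $13,300; check fraud $5,250; embezzlement $36,900.
Stacking rule: highest base plus $6,500 per additional charge. Highest is embezzlement at $36,900; 2 additional charges → +$13,000. Combined base = $49,900.
Voluntary surrender to law enforcement (−25%): $49,900 × 0.75 = $37,425.
Documented medical condition requiring ongoing local treatment (−5%): $37,425 × 0.95 = $35,553.75.
Three or more prior convictions of any kind (+75%): $35,553.75 × 1.75 = $62,219.06.
Offense involved a minor victim (+50%): $62,219.06 × 1.5 = $93,328.59.
$93,328.59 is within the $200,000 maximum.
Rounded to the nearest dollar: $93,329.

$93,329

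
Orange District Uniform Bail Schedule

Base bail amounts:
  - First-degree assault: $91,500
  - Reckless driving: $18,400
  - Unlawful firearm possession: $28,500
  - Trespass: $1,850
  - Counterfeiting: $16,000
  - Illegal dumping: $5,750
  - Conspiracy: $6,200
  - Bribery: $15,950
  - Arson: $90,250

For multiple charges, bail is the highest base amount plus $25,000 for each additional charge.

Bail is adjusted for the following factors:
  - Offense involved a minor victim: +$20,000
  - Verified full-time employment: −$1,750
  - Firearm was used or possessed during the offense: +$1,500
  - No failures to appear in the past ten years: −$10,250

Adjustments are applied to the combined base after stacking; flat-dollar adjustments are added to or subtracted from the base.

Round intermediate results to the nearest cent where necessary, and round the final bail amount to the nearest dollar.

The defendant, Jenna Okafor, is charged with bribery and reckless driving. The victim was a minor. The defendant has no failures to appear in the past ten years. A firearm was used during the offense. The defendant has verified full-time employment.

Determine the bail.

$52,900

Base amounts from the schedule: bribery $15,950; reckless driving $18,400.
Stacking rule: highest base plus $25,000 per additional charge. Highest is reckless driving at $18,400; 1 additional charge → +$25,000. Combined base = $43,400.
Offense involved a minor victim (+$20,000 flat): $43,400 + $20,000 = $63,400.
Verified full-time employment (−$1,750 flat): $63,400 − $1,750 = $61,650.
Firearm was used or possessed during the offense (+$1,500 flat): $61,650 + $1,500 = $63,150.
No failures to appear in the past ten years (−$10,250 flat): $63,150 − $10,250 = $52,900.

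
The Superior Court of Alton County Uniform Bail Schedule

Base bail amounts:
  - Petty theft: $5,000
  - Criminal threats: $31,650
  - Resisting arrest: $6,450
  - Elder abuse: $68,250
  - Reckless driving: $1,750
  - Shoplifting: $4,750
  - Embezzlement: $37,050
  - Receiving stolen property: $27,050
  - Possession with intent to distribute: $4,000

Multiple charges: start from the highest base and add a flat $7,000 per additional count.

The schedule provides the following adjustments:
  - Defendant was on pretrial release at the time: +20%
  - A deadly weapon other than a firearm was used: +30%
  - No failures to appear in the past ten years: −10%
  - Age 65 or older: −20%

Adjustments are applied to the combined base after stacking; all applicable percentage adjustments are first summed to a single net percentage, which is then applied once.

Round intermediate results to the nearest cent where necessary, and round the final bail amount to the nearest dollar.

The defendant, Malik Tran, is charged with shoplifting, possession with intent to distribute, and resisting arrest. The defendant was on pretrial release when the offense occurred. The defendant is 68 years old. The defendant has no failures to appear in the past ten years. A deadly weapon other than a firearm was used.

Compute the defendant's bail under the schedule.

$24,540

Base amounts from the schedule: shoplifting $4,750; possession with intent to distribute $4,000; resisting arrest $6,450.
Stacking rule: highest base plus $7,000 per additional charge. Highest is resisting arrest at $6,450; 2 additional charges → +$14,000. Combined base = $20,450.
Net percentage adjustment: +20% +30% −10% −20% = +20%. $20,450 × 1.2 = $24,540.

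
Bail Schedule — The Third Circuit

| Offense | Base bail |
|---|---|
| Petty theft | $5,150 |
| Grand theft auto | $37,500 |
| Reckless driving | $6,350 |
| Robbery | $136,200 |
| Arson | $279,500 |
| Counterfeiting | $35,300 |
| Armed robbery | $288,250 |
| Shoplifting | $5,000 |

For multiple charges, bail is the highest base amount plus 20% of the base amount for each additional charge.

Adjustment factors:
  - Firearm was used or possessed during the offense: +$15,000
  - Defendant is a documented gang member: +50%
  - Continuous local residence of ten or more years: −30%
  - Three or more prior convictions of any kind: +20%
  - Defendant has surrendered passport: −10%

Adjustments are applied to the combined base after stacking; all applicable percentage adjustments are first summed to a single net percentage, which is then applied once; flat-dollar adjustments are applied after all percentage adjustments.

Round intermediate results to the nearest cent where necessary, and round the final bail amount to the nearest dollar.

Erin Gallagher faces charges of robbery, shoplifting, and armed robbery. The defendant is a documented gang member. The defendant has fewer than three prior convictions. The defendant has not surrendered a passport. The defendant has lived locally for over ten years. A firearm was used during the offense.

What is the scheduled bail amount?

$394,788

Base amounts from the schedule: robbery $136,200; shoplifting $5,000; armed robbery $288,250.
Stacking rule: highest base plus 20% of each additional charge. Highest is armed robbery at $288,250. Additional: $136,200 × 20% = $27,240; $5,000 × 20% = $1,000. Combined base = $288,250 + $28,240 = $316,490.
Net percentage adjustment: +50% −30% = +20%. $316,490 × 1.2 = $379,788.
Firearm was used or possessed during the offense (+$15,000 flat): $379,788 + $15,000 = $394,788.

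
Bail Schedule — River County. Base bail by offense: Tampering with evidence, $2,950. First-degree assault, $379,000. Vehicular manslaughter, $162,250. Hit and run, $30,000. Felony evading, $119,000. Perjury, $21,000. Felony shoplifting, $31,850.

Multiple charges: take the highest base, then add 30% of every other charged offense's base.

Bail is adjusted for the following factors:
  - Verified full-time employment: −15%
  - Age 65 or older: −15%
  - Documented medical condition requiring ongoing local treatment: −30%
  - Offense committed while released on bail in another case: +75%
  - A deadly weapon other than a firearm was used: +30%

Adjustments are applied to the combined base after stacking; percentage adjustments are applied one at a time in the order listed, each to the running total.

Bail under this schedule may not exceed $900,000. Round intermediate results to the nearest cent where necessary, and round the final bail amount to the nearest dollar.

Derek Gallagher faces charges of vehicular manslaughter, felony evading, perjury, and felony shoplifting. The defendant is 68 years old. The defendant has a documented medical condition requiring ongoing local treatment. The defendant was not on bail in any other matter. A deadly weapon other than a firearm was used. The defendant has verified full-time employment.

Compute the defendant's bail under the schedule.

Base amounts from the schedule: vehicular manslaughter $162,250; felony evading $119,000; perjury $21,000; felony shoplifting $31,850.
Stacking rule: highest base plus 30% of each additional charge. Highest is vehicular manslaughter at $162,250. Additional: $119,000 × 30% = $35,700; $21,000 × 30% = $6,300; $31,850 × 30% = $9,555. Combined base = $162,250 + $51,555 = $213,805.
Verified full-time employment (−15%): $213,805 × 0.85 = $181,734.25.
Age 65 or older (−15%): $181,734.25 × 0.85 = $154,474.11.
Documented medical condition requiring ongoing local treatment (−30%): $154,474.11 × 0.7 = $108,131.88.
A deadly weapon other than a firearm was used (+30%): $108,131.88 × 1.3 = $140,571.44.
$140,571.44 is within the $900,000 maximum.
Rounded to the nearest dollar: $140,571.

$140,571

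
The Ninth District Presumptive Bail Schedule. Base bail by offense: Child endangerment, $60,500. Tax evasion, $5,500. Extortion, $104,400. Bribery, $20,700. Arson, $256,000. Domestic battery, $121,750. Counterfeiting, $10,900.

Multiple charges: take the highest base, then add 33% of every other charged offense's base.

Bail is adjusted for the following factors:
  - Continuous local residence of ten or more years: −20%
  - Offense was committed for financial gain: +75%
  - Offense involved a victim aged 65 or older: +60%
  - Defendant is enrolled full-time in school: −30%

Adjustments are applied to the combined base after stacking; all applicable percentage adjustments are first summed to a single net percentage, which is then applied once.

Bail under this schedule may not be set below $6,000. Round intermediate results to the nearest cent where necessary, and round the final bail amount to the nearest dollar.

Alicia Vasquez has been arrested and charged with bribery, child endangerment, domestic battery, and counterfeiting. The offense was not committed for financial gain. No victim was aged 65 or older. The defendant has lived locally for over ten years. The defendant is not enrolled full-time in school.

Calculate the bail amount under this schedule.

Base amounts from the schedule: bribery $20,700; child endangerment $60,500; domestic battery $121,750; counterfeiting $10,900.
Stacking rule: highest base plus 33% of each additional charge. Highest is domestic battery at $121,750. Additional: $20,700 × 33% = $6,831; $60,500 × 33% = $19,965; $10,900 × 33% = $3,597. Combined base = $121,750 + $30,393 = $152,143.
Continuous local residence of ten or more years (−20%): $152,143 × 0.8 = $121,714.40.
$121,714.40 is at or above the $6,000 minimum.
Rounded to the nearest dollar: $121,714.

$121,714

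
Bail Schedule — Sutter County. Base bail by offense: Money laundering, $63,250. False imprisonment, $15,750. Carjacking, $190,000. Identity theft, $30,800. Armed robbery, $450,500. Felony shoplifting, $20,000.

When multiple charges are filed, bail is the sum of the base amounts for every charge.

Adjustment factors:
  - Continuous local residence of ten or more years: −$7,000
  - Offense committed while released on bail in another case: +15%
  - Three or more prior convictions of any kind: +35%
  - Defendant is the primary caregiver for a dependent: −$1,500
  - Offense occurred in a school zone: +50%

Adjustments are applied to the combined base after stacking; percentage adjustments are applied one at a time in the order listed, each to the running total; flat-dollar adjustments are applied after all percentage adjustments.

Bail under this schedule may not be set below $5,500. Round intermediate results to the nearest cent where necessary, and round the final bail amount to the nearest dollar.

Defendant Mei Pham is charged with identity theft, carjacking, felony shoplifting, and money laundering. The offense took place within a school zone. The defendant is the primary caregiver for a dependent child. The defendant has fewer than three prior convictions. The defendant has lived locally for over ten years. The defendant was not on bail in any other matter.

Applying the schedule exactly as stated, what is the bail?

$447,575

Base amounts from the schedule: identity theft $30,800; carjacking $190,000; felony shoplifting $20,000; money laundering $63,250.
Stacking rule: sum of all bases. $30,800 + $190,000 + $20,000 + $63,250 = $304,050.
Offense occurred in a school zone (+50%): $304,050 × 1.5 = $456,075.
Continuous local residence of ten or more years (−$7,000 flat): $456,075 − $7,000 = $449,075.
Defendant is the primary caregiver for a dependent (−$1,500 flat): $449,075 − $1,500 = $447,575.
$447,575 is at or above the $5,500 minimum.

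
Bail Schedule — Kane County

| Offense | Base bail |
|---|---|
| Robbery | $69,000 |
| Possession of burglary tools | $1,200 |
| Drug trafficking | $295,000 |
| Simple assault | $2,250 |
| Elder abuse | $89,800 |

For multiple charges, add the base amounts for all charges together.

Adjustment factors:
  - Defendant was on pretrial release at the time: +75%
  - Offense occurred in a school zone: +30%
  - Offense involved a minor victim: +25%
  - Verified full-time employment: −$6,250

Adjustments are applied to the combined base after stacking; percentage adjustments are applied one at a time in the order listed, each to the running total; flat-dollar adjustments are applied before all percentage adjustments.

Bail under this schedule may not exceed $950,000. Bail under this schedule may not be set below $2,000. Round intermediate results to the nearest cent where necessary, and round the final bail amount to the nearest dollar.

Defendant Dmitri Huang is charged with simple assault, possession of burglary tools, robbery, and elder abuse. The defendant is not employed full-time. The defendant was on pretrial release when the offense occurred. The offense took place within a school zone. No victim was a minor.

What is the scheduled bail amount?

Base amounts from the schedule: simple assault $2,250; possession of burglary tools $1,200; robbery $69,000; elder abuse $89,800.
Stacking rule: sum of all bases. $2,250 + $1,200 + $69,000 + $89,800 = $162,250.
Defendant was on pretrial release at the time (+75%): $162,250 × 1.75 = $283,937.50.
Offense occurred in a school zone (+30%): $283,937.50 × 1.3 = $369,118.75.
$369,118.75 is within the $950,000 maximum.
$369,118.75 is at or above the $2,000 minimum.
Rounded to the nearest dollar: $369,119.

$369,119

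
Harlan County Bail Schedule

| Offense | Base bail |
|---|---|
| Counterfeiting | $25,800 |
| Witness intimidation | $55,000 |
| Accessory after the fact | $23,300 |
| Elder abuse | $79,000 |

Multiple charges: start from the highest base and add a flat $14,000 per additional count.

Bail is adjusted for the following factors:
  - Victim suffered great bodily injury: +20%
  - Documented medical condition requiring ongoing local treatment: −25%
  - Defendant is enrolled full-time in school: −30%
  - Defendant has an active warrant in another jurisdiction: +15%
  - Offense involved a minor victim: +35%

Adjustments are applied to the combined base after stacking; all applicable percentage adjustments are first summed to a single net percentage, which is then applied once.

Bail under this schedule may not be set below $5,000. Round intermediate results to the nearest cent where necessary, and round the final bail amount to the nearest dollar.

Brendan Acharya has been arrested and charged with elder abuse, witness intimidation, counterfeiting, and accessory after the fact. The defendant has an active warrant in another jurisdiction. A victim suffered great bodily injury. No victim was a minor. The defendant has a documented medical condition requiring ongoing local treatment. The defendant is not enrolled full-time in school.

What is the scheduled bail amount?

Base amounts from the schedule: elder abuse $79,000; witness intimidation $55,000; counterfeiting $25,800; accessory after the fact $23,300.
Stacking rule: highest base plus $14,000 per additional charge. Highest is elder abuse at $79,000; 3 additional charges → +$42,000. Combined base = $121,000.
Net percentage adjustment: +20% −25% +15% = +10%. $121,000 × 1.1 = $133,100.
$133,100 is at or above the $5,000 minimum.

$133,100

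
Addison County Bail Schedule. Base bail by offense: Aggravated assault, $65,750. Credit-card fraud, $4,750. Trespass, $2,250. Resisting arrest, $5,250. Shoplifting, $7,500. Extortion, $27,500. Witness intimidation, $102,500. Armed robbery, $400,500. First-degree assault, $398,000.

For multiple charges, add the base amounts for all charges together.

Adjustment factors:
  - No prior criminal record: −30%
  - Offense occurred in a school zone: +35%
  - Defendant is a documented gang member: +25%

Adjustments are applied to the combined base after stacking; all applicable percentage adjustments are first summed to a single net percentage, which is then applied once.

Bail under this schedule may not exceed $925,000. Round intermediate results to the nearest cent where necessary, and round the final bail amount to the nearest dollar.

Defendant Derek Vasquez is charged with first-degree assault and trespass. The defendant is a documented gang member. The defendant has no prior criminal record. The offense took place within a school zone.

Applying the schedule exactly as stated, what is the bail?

$520,325

Base amounts from the schedule: first-degree assault $398,000; trespass $2,250.
Stacking rule: sum of all bases. $398,000 + $2,250 = $400,250.
Net percentage adjustment: −30% +35% +25% = +30%. $400,250 × 1.3 = $520,325.
$520,325 is within the $925,000 maximum.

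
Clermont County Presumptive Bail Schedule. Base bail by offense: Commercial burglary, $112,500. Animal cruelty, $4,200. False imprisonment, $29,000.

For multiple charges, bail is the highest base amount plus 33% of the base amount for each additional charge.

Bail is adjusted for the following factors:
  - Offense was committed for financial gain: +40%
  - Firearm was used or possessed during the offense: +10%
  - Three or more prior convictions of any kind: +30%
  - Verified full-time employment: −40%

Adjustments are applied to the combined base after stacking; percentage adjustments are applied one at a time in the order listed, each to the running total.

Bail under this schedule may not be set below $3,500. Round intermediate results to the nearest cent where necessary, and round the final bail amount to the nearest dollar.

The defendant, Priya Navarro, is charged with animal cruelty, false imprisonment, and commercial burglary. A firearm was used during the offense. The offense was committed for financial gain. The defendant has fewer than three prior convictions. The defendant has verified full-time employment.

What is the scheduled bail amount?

Base amounts from the schedule: animal cruelty $4,200; false imprisonment $29,000; commercial burglary $112,500.
Stacking rule: highest base plus 33% of each additional charge. Highest is commercial burglary at $112,500. Additional: $4,200 × 33% = $1,386; $29,000 × 33% = $9,570. Combined base = $112,500 + $10,956 = $123,456.
Offense was committed for financial gain (+40%): $123,456 × 1.4 = $172,838.40.
Firearm was used or possessed during the offense (+10%): $172,838.40 × 1.1 = $190,122.24.
Verified full-time employment (−40%): $190,122.24 × 0.6 = $114,073.34.
$114,073.34 is at or above the $3,500 minimum.
Rounded to the nearest dollar: $114,073.

$114,073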